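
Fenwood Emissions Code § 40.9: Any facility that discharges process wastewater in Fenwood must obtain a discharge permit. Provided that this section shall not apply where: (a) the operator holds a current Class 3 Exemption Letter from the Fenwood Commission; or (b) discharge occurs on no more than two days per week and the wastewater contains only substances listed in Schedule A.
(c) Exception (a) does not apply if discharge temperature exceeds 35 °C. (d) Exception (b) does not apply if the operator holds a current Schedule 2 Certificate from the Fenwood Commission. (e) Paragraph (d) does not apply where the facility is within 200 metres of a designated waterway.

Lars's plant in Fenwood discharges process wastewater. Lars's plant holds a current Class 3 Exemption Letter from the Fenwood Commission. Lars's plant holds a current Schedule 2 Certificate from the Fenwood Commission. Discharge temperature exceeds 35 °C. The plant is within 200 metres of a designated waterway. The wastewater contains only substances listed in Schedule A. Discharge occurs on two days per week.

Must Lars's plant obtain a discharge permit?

All of (a)'s requirements are met (a current Class 3 Exemption Letter is held). But applying paragraph (c): (c) operates against (a): discharge temperature exceeds 35 °C. Exception (a) does not apply.
Exception (b): discharge occurs on no more than two days per week; the wastewater is Schedule-A-only — every condition holds. As to paragraphs (d)–(e): (d) would limit (b) — a current Schedule 2 Certificate is held — but (e) sets (d) aside: (e) is engaged — the plant is within 200 m of a designated waterway. Exception (b) stands.

No — exception (b) applies; Lars's plant is not required to obtain a discharge permit.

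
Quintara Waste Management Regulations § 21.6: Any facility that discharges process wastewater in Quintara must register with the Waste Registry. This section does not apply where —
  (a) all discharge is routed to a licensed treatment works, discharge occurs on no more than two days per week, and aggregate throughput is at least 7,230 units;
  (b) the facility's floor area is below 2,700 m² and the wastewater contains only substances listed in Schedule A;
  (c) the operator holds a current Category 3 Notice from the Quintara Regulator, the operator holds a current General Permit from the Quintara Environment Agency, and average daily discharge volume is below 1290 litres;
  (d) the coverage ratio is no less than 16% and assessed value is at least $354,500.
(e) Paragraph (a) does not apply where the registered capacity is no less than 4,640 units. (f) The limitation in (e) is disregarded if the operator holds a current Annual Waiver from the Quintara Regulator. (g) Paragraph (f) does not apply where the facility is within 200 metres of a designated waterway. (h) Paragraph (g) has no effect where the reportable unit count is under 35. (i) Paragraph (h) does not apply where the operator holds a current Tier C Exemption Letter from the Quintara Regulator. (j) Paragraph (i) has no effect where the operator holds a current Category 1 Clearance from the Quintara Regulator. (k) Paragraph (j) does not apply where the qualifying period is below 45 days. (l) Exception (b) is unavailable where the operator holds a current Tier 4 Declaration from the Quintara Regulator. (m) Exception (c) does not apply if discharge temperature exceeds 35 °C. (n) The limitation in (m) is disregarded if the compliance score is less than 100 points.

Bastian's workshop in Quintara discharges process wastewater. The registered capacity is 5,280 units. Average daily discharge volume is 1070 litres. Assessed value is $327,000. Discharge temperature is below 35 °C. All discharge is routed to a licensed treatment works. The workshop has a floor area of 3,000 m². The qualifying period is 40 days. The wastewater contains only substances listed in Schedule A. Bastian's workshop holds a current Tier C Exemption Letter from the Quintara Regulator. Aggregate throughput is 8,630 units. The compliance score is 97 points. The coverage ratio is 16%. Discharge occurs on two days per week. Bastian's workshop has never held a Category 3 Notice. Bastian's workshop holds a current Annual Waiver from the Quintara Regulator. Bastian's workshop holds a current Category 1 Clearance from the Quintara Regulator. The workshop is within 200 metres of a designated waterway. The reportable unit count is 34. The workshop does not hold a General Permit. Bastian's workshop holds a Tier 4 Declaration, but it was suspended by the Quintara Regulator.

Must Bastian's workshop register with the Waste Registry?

Exception (a): discharge is routed to a licensed treatment works; discharge occurs on no more than two days per week; aggregate throughput is 8,630 units, meeting the 7,230 units threshold — every condition holds. But: (e) is triggered — the registered capacity is 5,280 units, meeting the 4,640 units threshold. (f) is triggered (a current Annual Waiver is held), but is itself disapplied by (g): (g) operates against (f): the workshop is within 200 m of a designated waterway. (h) would limit (g) — the reportable unit count is 34, under the 35 limit — but (i) sets (h) aside: (i) operates against (h): a current Tier C Exemption Letter is held. (j) is engaged (a current Category 1 Clearance is held), but is set aside by (k): (k) operates against (j): the qualifying period is 40 days, below the 45 days limit. Exception (a) does not apply.
Exception (b) fails — the facility's floor area is 3,000 m², not below 2,700 m².
Exception (c) fails — there is no Category 3 Notice in force.
Exception (d) fails — assessed value is $327,000, short of $354,500.
No exception is made out. Bastian's workshop falls within the general rule.

Yes — Bastian's workshop must register with the Waste Registry.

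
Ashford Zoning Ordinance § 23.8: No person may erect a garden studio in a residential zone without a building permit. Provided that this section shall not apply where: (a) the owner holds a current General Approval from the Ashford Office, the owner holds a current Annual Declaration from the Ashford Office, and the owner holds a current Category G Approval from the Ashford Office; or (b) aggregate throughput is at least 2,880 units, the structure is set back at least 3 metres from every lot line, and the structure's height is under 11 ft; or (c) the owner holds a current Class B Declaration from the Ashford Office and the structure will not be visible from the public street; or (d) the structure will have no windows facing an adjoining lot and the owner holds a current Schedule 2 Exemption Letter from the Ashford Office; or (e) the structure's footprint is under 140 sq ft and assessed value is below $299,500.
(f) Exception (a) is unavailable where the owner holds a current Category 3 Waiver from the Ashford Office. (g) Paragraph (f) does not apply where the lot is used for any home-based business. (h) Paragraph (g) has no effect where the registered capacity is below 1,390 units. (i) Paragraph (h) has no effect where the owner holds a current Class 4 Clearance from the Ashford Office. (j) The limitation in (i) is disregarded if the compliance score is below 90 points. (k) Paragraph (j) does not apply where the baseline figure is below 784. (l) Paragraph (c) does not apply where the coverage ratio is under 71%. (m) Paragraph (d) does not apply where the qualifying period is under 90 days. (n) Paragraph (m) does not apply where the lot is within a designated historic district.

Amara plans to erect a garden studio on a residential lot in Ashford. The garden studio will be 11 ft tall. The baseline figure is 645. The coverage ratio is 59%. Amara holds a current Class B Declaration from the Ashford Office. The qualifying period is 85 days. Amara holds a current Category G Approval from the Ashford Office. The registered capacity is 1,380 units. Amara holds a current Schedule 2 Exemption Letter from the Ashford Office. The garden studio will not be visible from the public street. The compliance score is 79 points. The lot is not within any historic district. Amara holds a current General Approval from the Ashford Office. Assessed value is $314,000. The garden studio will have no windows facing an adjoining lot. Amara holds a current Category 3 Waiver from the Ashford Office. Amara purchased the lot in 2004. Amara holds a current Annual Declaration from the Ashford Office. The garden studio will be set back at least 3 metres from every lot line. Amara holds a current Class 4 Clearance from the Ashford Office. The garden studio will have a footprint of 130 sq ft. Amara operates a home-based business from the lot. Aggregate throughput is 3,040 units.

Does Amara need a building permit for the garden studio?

Exception (a) is satisfied on its face — a current General Approval is held; a current Annual Declaration is held; a current Category G Approval is held. Considering the limiting provisions: (f) would limit (a) — a current Category 3 Waiver is held — but (g) sets (f) aside: (g) is engaged — a home-based business operates on the lot. (h) would limit (g) — the registered capacity is 1,380 units, below the 1,390 units limit — but (i) sets (h) aside: (i) is triggered — a current Class 4 Clearance is held. (j) would limit (i) — the compliance score is 79 points, below the 90 points limit — but (k) sets (j) aside: (k) operates against (j): the baseline figure is 645, below the 784 limit. (a) remains available.
Exception (b) fails — the structure's height is 11 ft, not under 11 ft.
Exception (c)'s conditions are all satisfied: a current Class B Declaration is held; the structure will not be visible from the street. Turning to paragraph (l): (l) operates against (c): the coverage ratio is 59%, under the 71% limit. So (c) is unavailable.
All of (d)'s requirements are met (no windows face an adjoining lot; a current Schedule 2 Exemption Letter is held). But: (m) is engaged — the qualifying period is 85 days, under the 90 days limit. (n) does not operate here (the lot is not in a historic district), so (m) stands. Exception (d) does not apply.
Exception (e) requires that assessed value is below $299,500; but assessed value is $314,000, not below $299,500, so (e) is unavailable.

No — exception (a) applies; Amara does not need a building permit.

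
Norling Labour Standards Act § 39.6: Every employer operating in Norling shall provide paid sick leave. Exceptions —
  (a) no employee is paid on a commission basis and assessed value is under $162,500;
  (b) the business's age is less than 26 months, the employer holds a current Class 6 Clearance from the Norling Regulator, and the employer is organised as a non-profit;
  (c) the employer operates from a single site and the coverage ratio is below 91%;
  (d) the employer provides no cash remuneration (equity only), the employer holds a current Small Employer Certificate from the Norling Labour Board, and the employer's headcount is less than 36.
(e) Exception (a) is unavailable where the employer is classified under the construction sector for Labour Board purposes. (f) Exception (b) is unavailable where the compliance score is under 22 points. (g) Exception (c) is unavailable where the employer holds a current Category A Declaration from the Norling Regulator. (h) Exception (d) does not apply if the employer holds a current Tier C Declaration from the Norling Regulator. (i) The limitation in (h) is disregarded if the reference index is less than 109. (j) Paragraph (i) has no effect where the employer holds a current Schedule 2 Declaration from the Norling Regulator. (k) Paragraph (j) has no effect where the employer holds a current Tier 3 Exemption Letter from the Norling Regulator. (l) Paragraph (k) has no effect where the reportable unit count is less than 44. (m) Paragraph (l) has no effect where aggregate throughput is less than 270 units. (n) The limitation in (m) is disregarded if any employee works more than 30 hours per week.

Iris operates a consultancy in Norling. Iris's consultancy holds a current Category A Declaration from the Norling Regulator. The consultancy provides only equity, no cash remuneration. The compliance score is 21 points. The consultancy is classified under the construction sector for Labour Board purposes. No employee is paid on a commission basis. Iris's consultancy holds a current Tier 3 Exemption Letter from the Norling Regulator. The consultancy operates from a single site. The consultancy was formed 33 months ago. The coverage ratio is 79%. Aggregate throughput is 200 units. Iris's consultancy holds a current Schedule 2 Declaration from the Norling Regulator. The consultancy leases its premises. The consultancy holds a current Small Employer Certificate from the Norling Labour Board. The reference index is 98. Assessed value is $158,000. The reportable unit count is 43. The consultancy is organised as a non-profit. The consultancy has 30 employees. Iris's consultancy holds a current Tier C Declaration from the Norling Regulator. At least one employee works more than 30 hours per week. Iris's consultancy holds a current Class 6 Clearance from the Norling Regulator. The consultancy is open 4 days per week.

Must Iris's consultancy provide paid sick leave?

All of (a)'s requirements are met (no employee is paid on commission; assessed value is $158,000, under the $162,500 limit). But: (e) operates against (a): the consultancy is classified under the construction sector. Exception (a) does not apply.
Exception (b) fails — the business's age is 33 months, not less than 26 months.
All of (c)'s requirements are met (the employer operates from a single site; the coverage ratio is 79%, below the 91% limit). Turning to paragraph (g): (g) operates against (c): a current Category A Declaration is held. (c) is therefore removed.
Exception (d)'s conditions are all satisfied: remuneration is equity-only; a current Small Employer Certificate is held; the employer's headcount is 30, less than the 36 limit. However, paragraphs (h)–(n) must be considered: (h) is triggered — a current Tier C Declaration is held. (i) would limit (h) — the reference index is 98, less than the 109 limit — but (j) sets (i) aside: (j) is engaged — a current Schedule 2 Declaration is held. (k) would limit (j) — a current Tier 3 Exemption Letter is held — but (l) sets (k) aside: (l) is engaged — the reportable unit count is 43, less than the 44 limit. (m) would limit (l) — aggregate throughput is 200 units, less than the 270 units limit — but (n) sets (m) aside: (n) operates against (m): at least one employee exceeds 30 hours/week. Exception (d) does not apply.
No exception displaces § 39.6.

Yes — Iris's consultancy must provide paid sick leave.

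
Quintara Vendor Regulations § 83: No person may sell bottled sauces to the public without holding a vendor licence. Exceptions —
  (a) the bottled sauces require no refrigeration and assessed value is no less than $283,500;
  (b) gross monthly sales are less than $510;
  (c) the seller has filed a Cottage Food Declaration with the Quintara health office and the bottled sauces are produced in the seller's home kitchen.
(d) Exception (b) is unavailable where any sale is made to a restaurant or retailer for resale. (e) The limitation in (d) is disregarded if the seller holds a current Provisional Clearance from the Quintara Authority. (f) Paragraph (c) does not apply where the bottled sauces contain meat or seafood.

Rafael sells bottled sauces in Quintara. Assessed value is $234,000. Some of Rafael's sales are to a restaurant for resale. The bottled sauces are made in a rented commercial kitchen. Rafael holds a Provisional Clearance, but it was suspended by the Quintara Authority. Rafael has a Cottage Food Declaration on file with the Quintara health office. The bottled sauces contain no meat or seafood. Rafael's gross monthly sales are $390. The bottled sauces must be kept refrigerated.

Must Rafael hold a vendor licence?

Exception (a) does not apply: the bottled sauces require refrigeration.
Exception (b) is satisfied on its face — gross monthly sales are $390, less than the $510 limit. But: (d) operates against (b): some sales are to a restaurant for resale. (e) is inapplicable (no current Provisional Clearance is held), so (d) stands. (b) is therefore removed.
Exception (c) requires that the bottled sauces are produced in the seller's home kitchen; but the bottled sauces are made in a commercial kitchen, not a home kitchen, so (c) is unavailable.
No exception displaces § 83.

Yes — Rafael must hold a vendor licence.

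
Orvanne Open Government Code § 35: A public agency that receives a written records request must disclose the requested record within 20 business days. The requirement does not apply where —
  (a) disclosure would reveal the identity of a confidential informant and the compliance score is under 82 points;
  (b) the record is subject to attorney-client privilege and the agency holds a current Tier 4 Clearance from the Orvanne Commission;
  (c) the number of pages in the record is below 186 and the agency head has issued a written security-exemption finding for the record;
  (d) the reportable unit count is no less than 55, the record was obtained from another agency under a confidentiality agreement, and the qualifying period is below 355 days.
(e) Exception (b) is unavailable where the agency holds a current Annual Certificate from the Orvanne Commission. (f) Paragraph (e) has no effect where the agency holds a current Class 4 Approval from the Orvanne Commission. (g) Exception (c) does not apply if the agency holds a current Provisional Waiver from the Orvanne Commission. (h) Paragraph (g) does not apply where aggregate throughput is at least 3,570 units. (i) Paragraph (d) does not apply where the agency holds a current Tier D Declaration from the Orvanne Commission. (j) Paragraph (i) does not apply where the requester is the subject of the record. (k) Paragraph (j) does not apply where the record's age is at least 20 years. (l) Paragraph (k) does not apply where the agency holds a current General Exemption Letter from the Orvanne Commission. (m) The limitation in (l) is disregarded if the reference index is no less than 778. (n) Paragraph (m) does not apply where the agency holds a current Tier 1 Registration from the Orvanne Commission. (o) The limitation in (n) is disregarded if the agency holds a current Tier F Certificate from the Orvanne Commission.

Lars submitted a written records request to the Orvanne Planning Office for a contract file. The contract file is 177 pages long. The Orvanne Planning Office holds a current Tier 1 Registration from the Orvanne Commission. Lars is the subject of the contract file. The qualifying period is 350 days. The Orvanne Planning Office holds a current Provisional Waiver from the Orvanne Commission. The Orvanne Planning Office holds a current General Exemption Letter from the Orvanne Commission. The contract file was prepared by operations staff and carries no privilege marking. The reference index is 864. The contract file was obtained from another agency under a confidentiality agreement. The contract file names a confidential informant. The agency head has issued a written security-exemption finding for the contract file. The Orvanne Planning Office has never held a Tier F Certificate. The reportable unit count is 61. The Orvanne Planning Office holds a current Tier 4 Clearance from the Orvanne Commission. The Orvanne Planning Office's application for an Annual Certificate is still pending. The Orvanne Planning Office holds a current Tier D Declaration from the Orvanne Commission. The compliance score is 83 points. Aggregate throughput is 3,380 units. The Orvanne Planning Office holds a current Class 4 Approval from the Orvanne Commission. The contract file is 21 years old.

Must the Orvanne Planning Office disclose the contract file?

No — exception (d) applies; the Orvanne Planning Office is not required to disclose the contract file.

Exception (a) fails — the compliance score is 83 points, not under 82 points.
Exception (b) requires that the record is subject to attorney-client privilege; but the contract file carries no privilege marking, so (b) is unavailable.
All of (c)'s requirements are met (the number of pages in the record is 177, below the 186 limit; a written security-exemption finding has been issued). Turning to paragraphs (g)–(h): (g) operates against (c): a current Provisional Waiver is held. (h) is not engaged (aggregate throughput is 3,380 units, short of 3,570 units), so (g) stands. So (c) is unavailable.
Exception (d): the reportable unit count is 61, meeting the 55 threshold; the contract file was obtained under a confidentiality agreement; the qualifying period is 350 days, below the 355 days limit — every condition holds. Under paragraphs (i)–(o): (i) would limit (d) — a current Tier D Declaration is held — but (j) sets (i) aside: (j) is triggered — Lars is the subject of the contract file. (k) would limit (j) — the record's age is 21 years, meeting the 20 years threshold — but (l) sets (k) aside: (l) is triggered — a current General Exemption Letter is held. (m) would limit (l) — the reference index is 864, meeting the 778 threshold — but (n) sets (m) aside: (n) operates against (m): a current Tier 1 Registration is held. (o) is not triggered (there is no Tier F Certificate in force), so (n) stands. (d) remains available.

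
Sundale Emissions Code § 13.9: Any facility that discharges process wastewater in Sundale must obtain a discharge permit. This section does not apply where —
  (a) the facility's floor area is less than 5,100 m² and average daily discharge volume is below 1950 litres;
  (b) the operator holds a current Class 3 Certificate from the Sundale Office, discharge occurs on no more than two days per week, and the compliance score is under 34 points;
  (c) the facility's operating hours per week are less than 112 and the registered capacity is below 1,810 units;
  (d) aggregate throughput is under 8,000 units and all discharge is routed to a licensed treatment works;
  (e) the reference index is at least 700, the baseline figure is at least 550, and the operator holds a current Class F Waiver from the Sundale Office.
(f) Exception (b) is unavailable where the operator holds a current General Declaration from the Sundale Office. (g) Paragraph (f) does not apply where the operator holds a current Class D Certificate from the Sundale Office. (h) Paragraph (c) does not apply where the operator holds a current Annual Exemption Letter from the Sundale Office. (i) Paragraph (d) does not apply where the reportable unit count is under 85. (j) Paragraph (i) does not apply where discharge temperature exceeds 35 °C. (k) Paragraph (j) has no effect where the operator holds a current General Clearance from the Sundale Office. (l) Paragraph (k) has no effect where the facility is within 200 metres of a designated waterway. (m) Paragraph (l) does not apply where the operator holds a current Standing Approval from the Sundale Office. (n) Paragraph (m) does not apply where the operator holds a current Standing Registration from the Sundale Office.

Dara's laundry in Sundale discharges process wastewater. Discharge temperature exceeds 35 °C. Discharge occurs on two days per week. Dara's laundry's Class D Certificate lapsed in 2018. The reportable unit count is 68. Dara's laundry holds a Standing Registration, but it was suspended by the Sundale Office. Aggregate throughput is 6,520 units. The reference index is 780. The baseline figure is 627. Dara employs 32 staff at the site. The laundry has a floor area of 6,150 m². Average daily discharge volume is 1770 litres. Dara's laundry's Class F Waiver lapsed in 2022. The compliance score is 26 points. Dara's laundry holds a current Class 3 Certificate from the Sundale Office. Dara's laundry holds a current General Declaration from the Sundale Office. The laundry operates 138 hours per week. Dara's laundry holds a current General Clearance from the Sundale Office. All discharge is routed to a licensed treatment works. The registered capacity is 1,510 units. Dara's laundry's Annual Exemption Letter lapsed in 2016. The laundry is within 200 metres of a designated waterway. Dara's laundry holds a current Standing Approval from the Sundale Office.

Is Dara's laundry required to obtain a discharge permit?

Yes — Dara's laundry must obtain a discharge permit.

Exception (a) fails — the facility's floor area is 6,150 m², not less than 5,100 m².
Exception (b)'s conditions are all satisfied: a current Class 3 Certificate is held; discharge occurs on no more than two days per week; the compliance score is 26 points, under the 34 points limit. However, paragraphs (f)–(g) must be considered: (f) operates against (b): a current General Declaration is held. (g) is not triggered (no current Class D Certificate is held), so (f) stands. So (b) is unavailable.
Exception (c) requires that the facility's operating hours per week are less than 112; but the facility's operating hours per week are 138, not less than 112, so (c) is unavailable.
Exception (d): aggregate throughput is 6,520 units, under the 8,000 units limit; discharge is routed to a licensed treatment works — every condition holds. However, paragraphs (i)–(n) must be considered: (i) operates — the reportable unit count is 68, under the 85 limit. (j) operates (discharge temperature exceeds 35 °C), but is set aside by (k): (k) is engaged — a current General Clearance is held. (l) operates (the laundry is within 200 m of a designated waterway), but is overridden by (m): (m) operates against (l): a current Standing Approval is held. (n), which would lift (m), is not triggered — no current Standing Registration is held. (d) is therefore removed.
Exception (e) does not apply: the Class F Waiver is not current.
No exception displaces § 13.9.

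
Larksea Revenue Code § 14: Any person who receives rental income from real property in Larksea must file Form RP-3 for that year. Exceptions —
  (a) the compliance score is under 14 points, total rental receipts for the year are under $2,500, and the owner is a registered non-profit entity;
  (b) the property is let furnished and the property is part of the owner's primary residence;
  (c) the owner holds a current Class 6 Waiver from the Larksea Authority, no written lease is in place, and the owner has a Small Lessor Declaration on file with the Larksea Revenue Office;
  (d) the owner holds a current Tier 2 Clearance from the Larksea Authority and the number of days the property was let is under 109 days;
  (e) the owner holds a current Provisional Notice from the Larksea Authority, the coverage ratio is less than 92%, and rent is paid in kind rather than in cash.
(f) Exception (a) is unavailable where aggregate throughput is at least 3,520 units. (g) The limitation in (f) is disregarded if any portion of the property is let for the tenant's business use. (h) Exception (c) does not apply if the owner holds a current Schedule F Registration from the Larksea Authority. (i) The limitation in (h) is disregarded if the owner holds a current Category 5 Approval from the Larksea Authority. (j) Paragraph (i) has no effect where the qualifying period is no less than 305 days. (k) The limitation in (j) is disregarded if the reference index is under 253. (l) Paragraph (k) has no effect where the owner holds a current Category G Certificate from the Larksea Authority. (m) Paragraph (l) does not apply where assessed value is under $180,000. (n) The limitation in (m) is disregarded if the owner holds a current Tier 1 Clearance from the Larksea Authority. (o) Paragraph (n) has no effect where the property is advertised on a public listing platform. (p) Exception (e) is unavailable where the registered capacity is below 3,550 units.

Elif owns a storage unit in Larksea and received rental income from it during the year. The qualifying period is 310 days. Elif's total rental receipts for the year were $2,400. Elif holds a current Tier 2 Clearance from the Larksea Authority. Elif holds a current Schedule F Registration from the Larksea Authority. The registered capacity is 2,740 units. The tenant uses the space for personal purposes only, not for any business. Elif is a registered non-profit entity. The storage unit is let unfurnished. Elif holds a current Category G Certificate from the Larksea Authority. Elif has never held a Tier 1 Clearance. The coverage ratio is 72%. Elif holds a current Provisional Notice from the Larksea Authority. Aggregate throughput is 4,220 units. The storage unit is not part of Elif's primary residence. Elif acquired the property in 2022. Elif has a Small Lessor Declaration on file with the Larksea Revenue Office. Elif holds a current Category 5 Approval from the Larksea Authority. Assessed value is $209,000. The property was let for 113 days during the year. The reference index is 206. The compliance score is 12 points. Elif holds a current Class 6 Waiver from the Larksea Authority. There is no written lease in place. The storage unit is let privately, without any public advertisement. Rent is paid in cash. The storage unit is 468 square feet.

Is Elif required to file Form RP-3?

Yes — Elif must file Form RP-3.

Exception (a): the compliance score is 12 points, under the 14 points limit; total rental receipts for the year are $2,400, under the $2,500 limit; Elif is a registered non-profit — every condition holds. Turning to paragraphs (f)–(g): (f) applies — aggregate throughput is 4,220 units, meeting the 3,520 units threshold. (g) is not engaged (the space is used for personal purposes only), so (f) stands. Exception (a) does not apply.
Exception (b) fails — the property is let unfurnished.
Exception (c) is satisfied on its face — a current Class 6 Waiver is held; there is no written lease; a Small Lessor Declaration is on file. Turning to paragraphs (h)–(o): (h) is triggered — a current Schedule F Registration is held. (i) is engaged (a current Category 5 Approval is held), but is overridden by (j): (j) is engaged — the qualifying period is 310 days, meeting the 305 days threshold. (k) would limit (j) — the reference index is 206, under the 253 limit — but (l) sets (k) aside: (l) applies — a current Category G Certificate is held. (m), which would lift (l), is not engaged — assessed value is $209,000, not under $180,000. Exception (c) does not apply.
Exception (d) fails — the number of days the property was let is 113 days, not under 109 days.
Exception (e) does not apply: rent is paid in cash.
Every exception is unavailable, so the rule governs.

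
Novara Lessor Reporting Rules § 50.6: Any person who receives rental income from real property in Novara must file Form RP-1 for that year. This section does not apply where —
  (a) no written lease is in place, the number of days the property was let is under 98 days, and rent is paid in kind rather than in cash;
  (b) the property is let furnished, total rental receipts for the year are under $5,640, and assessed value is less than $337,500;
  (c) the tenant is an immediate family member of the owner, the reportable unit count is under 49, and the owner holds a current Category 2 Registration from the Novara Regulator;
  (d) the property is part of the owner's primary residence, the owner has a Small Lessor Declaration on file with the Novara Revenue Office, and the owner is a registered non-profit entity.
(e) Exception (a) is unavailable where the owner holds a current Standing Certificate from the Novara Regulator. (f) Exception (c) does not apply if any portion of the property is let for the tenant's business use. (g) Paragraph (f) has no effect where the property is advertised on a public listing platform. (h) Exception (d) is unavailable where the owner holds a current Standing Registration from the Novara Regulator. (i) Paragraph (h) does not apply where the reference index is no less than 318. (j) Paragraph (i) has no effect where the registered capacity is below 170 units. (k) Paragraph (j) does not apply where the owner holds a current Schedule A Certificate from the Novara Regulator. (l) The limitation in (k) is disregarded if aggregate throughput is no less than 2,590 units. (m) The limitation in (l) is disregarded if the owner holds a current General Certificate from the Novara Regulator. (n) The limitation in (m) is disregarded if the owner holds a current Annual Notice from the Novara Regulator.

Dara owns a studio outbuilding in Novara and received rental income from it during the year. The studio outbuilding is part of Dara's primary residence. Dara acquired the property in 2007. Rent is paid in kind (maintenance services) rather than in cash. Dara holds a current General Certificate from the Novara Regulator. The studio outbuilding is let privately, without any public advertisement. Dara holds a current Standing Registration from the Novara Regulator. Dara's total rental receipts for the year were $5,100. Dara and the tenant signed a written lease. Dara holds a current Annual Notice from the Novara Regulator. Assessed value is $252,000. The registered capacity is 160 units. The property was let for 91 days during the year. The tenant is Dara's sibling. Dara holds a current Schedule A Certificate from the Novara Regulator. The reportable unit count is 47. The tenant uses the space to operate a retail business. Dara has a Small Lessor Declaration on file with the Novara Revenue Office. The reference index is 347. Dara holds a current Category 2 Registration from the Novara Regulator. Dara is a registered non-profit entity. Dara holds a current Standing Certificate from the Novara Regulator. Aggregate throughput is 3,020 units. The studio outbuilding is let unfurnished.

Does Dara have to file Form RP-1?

Exception (a) requires that no written lease is in place; but a written lease is in place, so (a) is unavailable.
Exception (b) does not apply: the property is let unfurnished.
Exception (c) is satisfied on its face — the tenant is an immediate family member; the reportable unit count is 47, under the 49 limit; a current Category 2 Registration is held. However, paragraphs (f)–(g) must be considered: (f) operates — the space is let for business use. (g) is not triggered (the property is let privately without advertisement), so (f) stands. Exception (c) does not apply.
All of (d)'s requirements are met (the studio outbuilding is part of the primary residence; a Small Lessor Declaration is on file; Dara is a registered non-profit). Turning to paragraphs (h)–(n): (h) operates — a current Standing Registration is held. (i) applies (the reference index is 347, meeting the 318 threshold), but yields to (j): (j) operates against (i): the registered capacity is 160 units, below the 170 units limit. (k) applies (a current Schedule A Certificate is held), but is overridden by (l): (l) is engaged — aggregate throughput is 3,020 units, meeting the 2,590 units threshold. (m) would limit (l) — a current General Certificate is held — but (n) sets (m) aside: (n) operates — a current Annual Notice is held. (d) is therefore removed.
None of the exceptions is available; § 50.6 applies in full.

Yes — Dara must file Form RP-1.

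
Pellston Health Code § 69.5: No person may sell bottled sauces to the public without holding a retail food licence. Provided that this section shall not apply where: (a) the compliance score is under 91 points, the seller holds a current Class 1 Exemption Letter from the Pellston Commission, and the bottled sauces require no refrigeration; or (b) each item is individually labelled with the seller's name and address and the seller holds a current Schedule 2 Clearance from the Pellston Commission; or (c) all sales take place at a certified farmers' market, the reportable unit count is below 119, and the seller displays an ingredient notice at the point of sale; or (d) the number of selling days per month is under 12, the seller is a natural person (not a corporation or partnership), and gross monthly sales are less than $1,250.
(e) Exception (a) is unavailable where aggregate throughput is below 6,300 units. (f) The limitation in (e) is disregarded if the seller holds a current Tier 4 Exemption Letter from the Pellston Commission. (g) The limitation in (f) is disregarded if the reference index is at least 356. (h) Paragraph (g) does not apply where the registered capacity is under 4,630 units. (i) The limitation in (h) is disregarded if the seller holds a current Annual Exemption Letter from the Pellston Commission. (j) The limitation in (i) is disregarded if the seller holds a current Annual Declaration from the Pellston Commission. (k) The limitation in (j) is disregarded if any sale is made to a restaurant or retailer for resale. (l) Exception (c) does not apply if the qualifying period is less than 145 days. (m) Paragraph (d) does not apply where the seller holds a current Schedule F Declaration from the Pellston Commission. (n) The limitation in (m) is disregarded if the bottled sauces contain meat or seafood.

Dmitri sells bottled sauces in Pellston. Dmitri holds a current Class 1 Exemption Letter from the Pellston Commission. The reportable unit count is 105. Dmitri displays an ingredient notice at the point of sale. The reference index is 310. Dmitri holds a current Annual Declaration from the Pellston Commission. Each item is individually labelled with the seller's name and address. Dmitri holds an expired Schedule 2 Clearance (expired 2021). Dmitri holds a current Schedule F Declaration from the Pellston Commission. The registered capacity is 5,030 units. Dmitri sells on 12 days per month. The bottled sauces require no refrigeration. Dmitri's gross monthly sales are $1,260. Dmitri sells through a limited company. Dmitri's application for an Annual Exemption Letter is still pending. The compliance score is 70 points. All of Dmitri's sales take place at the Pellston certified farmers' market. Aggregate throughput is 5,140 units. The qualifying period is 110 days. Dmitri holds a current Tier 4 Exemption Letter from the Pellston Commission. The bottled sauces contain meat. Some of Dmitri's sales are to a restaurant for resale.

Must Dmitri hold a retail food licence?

No — exception (a) applies; Dmitri is not required to hold a retail food licence.

Exception (a)'s conditions are all satisfied: the compliance score is 70 points, under the 91 points limit; a current Class 1 Exemption Letter is held; the bottled sauces are shelf-stable. Considering the limiting provisions: (e) would limit (a) — aggregate throughput is 5,140 units, below the 6,300 units limit — but (f) sets (e) aside: (f) operates against (e): a current Tier 4 Exemption Letter is held. (g) is not triggered (the reference index is 310, short of 356), so (f) stands. So (a) applies.
Exception (b) requires that the seller holds a current Schedule 2 Clearance from the Pellston Commission; but there is no Schedule 2 Clearance in force, so (b) is unavailable.
Exception (c) is satisfied on its face — all sales are at a certified farmers' market; the reportable unit count is 105, below the 119 limit; an ingredient notice is displayed. But: (l) operates against (c): the qualifying period is 110 days, less than the 145 days limit. (c) is therefore removed.
Exception (d) does not apply: the number of selling days per month is 12, not under 12.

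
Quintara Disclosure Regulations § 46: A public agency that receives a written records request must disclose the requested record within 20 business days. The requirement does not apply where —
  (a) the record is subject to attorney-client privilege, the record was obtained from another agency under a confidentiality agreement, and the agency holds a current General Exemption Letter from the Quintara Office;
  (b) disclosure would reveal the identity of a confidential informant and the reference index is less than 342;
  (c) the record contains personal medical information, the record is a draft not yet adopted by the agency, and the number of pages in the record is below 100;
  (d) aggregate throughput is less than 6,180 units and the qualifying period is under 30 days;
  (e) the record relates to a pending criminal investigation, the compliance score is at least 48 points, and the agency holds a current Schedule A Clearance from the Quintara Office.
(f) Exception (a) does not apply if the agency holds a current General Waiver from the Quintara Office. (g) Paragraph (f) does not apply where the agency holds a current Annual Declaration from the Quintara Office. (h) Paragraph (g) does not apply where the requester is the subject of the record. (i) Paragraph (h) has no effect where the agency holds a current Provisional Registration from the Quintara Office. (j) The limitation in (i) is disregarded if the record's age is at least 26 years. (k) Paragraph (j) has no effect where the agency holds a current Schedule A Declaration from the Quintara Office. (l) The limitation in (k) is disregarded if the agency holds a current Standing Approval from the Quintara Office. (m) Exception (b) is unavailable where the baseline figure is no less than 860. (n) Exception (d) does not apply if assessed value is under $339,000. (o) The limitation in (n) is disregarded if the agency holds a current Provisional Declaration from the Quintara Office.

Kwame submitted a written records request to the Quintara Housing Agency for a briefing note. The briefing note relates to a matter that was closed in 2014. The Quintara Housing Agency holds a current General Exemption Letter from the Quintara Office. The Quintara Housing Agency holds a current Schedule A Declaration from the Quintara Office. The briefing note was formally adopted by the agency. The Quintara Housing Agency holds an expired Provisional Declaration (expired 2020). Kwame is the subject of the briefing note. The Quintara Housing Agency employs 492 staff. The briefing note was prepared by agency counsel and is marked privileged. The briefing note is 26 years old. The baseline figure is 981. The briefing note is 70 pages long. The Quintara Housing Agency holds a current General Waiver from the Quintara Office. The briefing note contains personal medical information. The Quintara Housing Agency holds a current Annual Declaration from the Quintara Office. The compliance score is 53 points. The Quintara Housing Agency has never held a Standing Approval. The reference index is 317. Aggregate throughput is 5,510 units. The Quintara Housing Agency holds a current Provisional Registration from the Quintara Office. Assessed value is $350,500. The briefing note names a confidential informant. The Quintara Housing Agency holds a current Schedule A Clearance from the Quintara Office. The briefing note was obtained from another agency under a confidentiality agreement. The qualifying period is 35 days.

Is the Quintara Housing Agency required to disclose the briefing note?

No — exception (a) applies; the Quintara Housing Agency is not required to disclose the briefing note.

All of (a)'s requirements are met (the briefing note is privileged; the briefing note was obtained under a confidentiality agreement; a current General Exemption Letter is held). Under paragraphs (f)–(l): (f) operates (a current General Waiver is held), but is set aside by (g): (g) operates against (f): a current Annual Declaration is held. (h) operates (Kwame is the subject of the briefing note), but yields to (i): (i) is triggered — a current Provisional Registration is held. (j) would limit (i) — the record's age is 26 years, meeting the 26 years threshold — but (k) sets (j) aside: (k) operates against (j): a current Schedule A Declaration is held. (l) is not engaged (no current Standing Approval is held), so (k) stands. Exception (a) stands.
Exception (b): the briefing note names a confidential informant; the reference index is 317, less than the 342 limit — every condition holds. But applying paragraph (m): (m) applies — the baseline figure is 981, meeting the 860 threshold. So (b) is unavailable.
Exception (c) does not apply: the briefing note has been formally adopted.
Exception (d) does not apply: the qualifying period is 35 days, not under 30 days.
Exception (e) does not apply: the briefing note relates to a closed matter.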